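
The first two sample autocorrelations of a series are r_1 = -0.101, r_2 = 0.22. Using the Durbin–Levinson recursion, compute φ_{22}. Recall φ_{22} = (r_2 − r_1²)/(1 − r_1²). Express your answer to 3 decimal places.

φ_{22} = (r_2 − r_1²) / (1 − r_1²)
r_1² = (-0.101)² = 0.010201
Numerator = 0.22 − 0.0102 = 0.2098; denominator = 1 − 0.0102 = 0.9898
φ_{22} = 0.2098 / 0.9898 = 0.212

0.212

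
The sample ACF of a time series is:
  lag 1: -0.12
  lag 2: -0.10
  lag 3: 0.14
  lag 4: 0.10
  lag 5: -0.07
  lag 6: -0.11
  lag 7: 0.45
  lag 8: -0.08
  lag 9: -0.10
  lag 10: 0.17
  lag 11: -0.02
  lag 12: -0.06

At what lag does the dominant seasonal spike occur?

The largest autocorrelation is r_7 = 0.45; the remaining lags stay at or below 0.17.
The dominant spike at lag 7 indicates a seasonal period of 7.

7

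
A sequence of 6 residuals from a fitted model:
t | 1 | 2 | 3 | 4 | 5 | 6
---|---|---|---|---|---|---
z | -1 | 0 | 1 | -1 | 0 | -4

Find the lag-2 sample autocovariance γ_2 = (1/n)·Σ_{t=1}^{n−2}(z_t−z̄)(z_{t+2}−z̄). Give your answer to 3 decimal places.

Mean z̄ = (-1 + 0 + 1 − 1 + 0 − 4)/6 = -0.8333
Σ_{t=1}^{4}(z_t−z̄)(z_{t+2}−z̄) = 1.6111
γ_2 = 1.6111 / 6 = 0.269

0.269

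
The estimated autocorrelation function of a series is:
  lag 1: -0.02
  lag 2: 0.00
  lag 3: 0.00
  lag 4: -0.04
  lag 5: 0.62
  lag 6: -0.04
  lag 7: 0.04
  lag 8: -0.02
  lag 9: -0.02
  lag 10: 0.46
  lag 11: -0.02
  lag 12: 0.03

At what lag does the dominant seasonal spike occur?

The largest autocorrelation is r_5 = 0.62, with a weaker echo at lag 10 (0.46); the remaining lags stay at or below 0.04.
The dominant spike at lag 5 indicates a seasonal period of 5.

5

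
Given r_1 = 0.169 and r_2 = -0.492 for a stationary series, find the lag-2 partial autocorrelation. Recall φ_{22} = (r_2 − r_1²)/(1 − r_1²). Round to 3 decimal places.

φ_{22} = (r_2 − r_1²) / (1 − r_1²)
r_1² = (0.169)² = 0.028561
Numerator = -0.492 − 0.0286 = -0.5206; denominator = 1 − 0.0286 = 0.9714
φ_{22} = -0.5206 / 0.9714 = -0.536

-0.536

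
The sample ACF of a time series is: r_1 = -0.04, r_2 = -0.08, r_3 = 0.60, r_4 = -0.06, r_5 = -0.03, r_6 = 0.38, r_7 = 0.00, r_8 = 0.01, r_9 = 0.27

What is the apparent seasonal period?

The largest autocorrelation is r_3 = 0.60, with weaker echoes at lags 6 (0.38) and 9 (0.27); the remaining lags stay at or below 0.01.
The dominant spike at lag 3 indicates a seasonal period of 3.

3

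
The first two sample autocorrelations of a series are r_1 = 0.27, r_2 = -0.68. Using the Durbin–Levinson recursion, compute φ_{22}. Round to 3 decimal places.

-0.812

φ_{22} = (r_2 − r_1²) / (1 − r_1²)
r_1² = (0.27)² = 0.0729
Numerator = -0.68 − 0.0729 = -0.7529; denominator = 1 − 0.0729 = 0.9271
φ_{22} = -0.7529 / 0.9271 = -0.812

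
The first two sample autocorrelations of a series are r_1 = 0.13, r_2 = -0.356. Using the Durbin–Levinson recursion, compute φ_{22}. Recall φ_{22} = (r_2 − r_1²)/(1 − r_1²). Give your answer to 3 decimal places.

-0.379

φ_{22} = (r_2 − r_1²) / (1 − r_1²)
r_1² = (0.13)² = 0.0169
Numerator = -0.356 − 0.0169 = -0.3729; denominator = 1 − 0.0169 = 0.9831
φ_{22} = -0.3729 / 0.9831 = -0.379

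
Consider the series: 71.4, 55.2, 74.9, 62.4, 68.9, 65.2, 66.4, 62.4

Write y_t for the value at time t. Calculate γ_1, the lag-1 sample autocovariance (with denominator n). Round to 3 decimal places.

-25.184

Mean ȳ = (71.4 + 55.2 + 74.9 + 62.4 + 68.9 + 65.2 + 66.4 + 62.4)/8 = 65.8500
Σ_{t=1}^{7}(y_t−ȳ)(y_{t+1}−ȳ) = -201.4725
γ_1 = -201.4725 / 8 = -25.184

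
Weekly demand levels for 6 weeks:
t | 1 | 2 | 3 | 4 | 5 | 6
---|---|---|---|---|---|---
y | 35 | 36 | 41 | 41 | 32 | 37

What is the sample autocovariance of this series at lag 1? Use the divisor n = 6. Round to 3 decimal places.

Mean ȳ = (35 + 36 + 41 + 41 + 32 + 37)/6 = 37.0000
Deviations: -2.0000, -1.0000, 4.0000, 4.0000, -5.0000, 0.0000
Σ_{t=1}^{5}(y_t−ȳ)(y_{t+1}−ȳ) = -6.0000
γ_1 = -6.0000 / 6 = -1.000

-1.000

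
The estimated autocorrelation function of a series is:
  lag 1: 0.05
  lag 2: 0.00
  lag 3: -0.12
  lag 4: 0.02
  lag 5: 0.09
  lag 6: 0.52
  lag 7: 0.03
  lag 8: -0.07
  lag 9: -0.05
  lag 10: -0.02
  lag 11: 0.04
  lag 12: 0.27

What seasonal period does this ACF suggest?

6

The largest autocorrelation is r_6 = 0.52, with a weaker echo at lag 12 (0.27); the remaining lags stay at or below 0.09.
The dominant spike at lag 6 indicates a seasonal period of 6.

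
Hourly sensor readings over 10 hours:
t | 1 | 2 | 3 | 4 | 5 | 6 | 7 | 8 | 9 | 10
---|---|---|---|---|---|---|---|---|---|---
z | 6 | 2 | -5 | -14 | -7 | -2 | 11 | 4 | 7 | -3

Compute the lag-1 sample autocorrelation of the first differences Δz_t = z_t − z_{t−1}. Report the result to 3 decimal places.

-0.019

First differences Δz: -4, -7, -9, 7, 5, 13, -7, 3, -10
Mean of differences = -1.0000
Numerator Σ(Δz_t−Δz̄)(Δz_{t+1}−Δz̄) = -10.0000
Denominator Σ(Δz_t−Δz̄)² = 538.0000
r_1(Δz) = -10.0000 / 538.0000 = -0.019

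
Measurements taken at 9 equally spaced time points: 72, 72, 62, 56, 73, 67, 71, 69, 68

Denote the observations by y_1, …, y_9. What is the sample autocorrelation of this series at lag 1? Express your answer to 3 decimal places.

-0.010

Mean ȳ = (72 + 72 + 62 + 56 + 73 + 67 + 71 + 69 + 68)/9 = 67.7778
Numerator Σ_{t=1}^{8}(y_t−ȳ)(y_{t+1}−ȳ) = -2.3827
Denominator Σ(y_t−ȳ)² = 247.5556
r_1 = -2.3827 / 247.5556 = -0.010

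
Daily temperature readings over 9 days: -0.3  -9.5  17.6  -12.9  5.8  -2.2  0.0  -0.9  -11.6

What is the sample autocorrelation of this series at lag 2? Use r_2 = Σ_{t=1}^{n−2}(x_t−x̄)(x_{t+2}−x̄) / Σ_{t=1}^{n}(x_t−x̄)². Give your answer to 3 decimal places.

Mean x̄ = (-0.3 − 9.5 + 17.6 − 12.9 + 5.8 − 2.2 + 0.0 − 0.9 − 11.6)/9 = -1.5556
Σ(x_t−x̄)(x_{t+2}−x̄) = (24.0509) + (90.1253) + (140.8998) + (7.3109) + (11.4420) + (-0.4225) + (-15.6247) = 257.7816
Denominator Σ(x_t−x̄)² = 718.5822
r_2 = 257.7816 / 718.5822 = 0.359

0.359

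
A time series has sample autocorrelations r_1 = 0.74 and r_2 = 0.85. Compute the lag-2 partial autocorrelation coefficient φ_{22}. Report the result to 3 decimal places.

φ_{22} = (r_2 − r_1²) / (1 − r_1²)
r_1² = (0.74)² = 0.5476
Numerator = 0.85 − 0.5476 = 0.3024; denominator = 1 − 0.5476 = 0.4524
φ_{22} = 0.3024 / 0.4524 = 0.668

0.668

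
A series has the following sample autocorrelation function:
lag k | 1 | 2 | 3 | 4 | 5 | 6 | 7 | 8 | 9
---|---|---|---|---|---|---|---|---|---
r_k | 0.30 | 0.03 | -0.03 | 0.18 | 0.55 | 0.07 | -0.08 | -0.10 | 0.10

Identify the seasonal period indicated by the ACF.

The largest autocorrelation is r_5 = 0.55; the remaining lags stay at or below 0.30. The elevated value at lag 1 (0.30), dropping to 0.03 at lag 2, reflects decaying short-term dependence rather than seasonality.
The dominant spike at lag 5 indicates a seasonal period of 5.

5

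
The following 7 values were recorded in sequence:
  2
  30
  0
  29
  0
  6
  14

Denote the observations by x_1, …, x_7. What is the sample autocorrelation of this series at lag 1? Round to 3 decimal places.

-0.714

Mean x̄ = (2 + 30 + 0 + 29 + 0 + 6 + 14)/7 = 11.5714
Deviations from mean: -9.5714, 18.4286, -11.5714, 17.4286, -11.5714, -5.5714, 2.4286
Numerator Σ_{t=1}^{6}(x_t−x̄)(x_{t+1}−x̄) = -742.0408
Denominator Σ(x_t−x̄)² = 1039.7143
r_1 = -742.0408 / 1039.7143 = -0.714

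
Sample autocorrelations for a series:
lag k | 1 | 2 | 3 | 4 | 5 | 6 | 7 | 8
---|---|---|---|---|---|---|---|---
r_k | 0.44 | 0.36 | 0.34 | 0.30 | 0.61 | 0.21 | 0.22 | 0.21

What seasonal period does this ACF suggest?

The largest autocorrelation is r_5 = 0.61; the remaining lags stay at or below 0.44. The elevated value at lag 1 (0.44), dropping to 0.36 at lag 2, reflects decaying short-term dependence rather than seasonality.
The dominant spike at lag 5 indicates a seasonal period of 5.

5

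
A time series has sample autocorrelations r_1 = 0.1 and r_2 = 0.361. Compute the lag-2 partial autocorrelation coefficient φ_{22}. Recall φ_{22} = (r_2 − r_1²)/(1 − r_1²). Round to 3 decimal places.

φ_{22} = (r_2 − r_1²) / (1 − r_1²)
r_1² = (0.1)² = 0.01
Numerator = 0.361 − 0.0100 = 0.3510; denominator = 1 − 0.0100 = 0.9900
φ_{22} = 0.3510 / 0.9900 = 0.355

0.355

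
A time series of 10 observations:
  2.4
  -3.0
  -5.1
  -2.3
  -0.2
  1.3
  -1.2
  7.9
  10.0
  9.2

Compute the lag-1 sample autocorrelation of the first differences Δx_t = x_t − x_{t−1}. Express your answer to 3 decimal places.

-0.036

First differences Δx: -5.4, -2.1, 2.8, 2.1, 1.5, -2.5, 9.1, 2.1, -0.8
Mean of differences = 0.7556
Numerator Σ(Δx_t−Δx̄)(Δx_{t+1}−Δx̄) = -4.9731
Denominator Σ(Δx_t−Δx̄)² = 137.0422
r_1(Δx) = -4.9731 / 137.0422 = -0.036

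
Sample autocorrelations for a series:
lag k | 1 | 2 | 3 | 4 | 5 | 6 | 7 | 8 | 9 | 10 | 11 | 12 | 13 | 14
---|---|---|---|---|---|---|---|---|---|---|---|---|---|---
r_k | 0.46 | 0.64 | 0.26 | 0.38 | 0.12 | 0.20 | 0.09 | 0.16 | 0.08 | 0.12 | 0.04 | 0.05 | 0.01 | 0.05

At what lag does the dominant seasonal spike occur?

The largest autocorrelation is r_2 = 0.64; the remaining lags stay at or below 0.46.
The dominant spike at lag 2 indicates a seasonal period of 2.

2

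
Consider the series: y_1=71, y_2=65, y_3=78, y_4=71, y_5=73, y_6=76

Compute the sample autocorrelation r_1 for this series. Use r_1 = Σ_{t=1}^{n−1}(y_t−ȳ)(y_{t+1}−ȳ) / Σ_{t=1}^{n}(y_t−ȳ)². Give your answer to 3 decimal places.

Mean ȳ = (71 + 65 + 78 + 71 + 73 + 76)/6 = 72.3333
Deviations from mean: -1.3333, -7.3333, 5.6667, -1.3333, 0.6667, 3.6667
Numerator Σ_{t=1}^{5}(y_t−ȳ)(y_{t+1}−ȳ) = -37.7778
Denominator Σ(y_t−ȳ)² = 103.3333
r_1 = -37.7778 / 103.3333 = -0.366

-0.366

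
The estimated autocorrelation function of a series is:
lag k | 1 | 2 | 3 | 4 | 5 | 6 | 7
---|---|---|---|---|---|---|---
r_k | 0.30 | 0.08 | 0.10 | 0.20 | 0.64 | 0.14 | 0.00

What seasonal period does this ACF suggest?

5

The largest autocorrelation is r_5 = 0.64; the remaining lags stay at or below 0.30. The elevated value at lag 1 (0.30), dropping to 0.08 at lag 2, reflects decaying short-term dependence rather than seasonality.
The dominant spike at lag 5 indicates a seasonal period of 5.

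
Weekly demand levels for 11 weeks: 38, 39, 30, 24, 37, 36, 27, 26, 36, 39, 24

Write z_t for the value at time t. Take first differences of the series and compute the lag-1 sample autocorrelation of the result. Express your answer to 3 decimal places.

-0.080

First differences Δz: 1, -9, -6, 13, -1, -9, -1, 10, 3, -15
Mean of differences = -1.4000
Numerator Σ(Δz_t−Δz̄)(Δz_{t+1}−Δz̄) = -54.9600
Denominator Σ(Δz_t−Δz̄)² = 684.4000
r_1(Δz) = -54.9600 / 684.4000 = -0.080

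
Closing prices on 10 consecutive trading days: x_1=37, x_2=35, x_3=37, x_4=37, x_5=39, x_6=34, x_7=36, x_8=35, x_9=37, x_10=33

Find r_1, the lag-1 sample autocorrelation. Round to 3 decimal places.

-0.286

Mean x̄ = (37 + 35 + 37 + 37 + 39 + 34 + 36 + 35 + 37 + 33)/10 = 36.0000
Numerator Σ_{t=1}^{9}(x_t−x̄)(x_{t+1}−x̄) = -8.0000
Denominator Σ(x_t−x̄)² = 28.0000
r_1 = -8.0000 / 28.0000 = -0.286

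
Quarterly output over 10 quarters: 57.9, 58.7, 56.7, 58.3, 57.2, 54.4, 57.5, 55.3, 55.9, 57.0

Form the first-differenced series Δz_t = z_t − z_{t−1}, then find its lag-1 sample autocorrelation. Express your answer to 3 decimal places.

First differences Δz: 0.8, -2.0, 1.6, -1.1, -2.8, 3.1, -2.2, 0.6, 1.1
Mean of differences = -0.1000
Numerator Σ(Δz_t−Δz̄)(Δz_{t+1}−Δz̄) = -19.9300
Denominator Σ(Δz_t−Δz̄)² = 32.1800
r_1(Δz) = -19.9300 / 32.1800 = -0.619

-0.619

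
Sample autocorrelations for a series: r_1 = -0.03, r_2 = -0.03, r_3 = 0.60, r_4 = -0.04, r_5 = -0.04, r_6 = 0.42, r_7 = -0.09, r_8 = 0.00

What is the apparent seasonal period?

The largest autocorrelation is r_3 = 0.60, with a weaker echo at lag 6 (0.42); the remaining lags stay at or below 0.00.
The dominant spike at lag 3 indicates a seasonal period of 3.

3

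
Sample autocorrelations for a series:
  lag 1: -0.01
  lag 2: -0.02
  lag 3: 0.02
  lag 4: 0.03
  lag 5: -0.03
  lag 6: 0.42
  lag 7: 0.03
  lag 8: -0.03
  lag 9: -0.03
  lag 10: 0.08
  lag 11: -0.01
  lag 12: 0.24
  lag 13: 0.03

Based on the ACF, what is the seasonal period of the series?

The largest autocorrelation is r_6 = 0.42, with a weaker echo at lag 12 (0.24); the remaining lags stay at or below 0.08.
The dominant spike at lag 6 indicates a seasonal period of 6.

6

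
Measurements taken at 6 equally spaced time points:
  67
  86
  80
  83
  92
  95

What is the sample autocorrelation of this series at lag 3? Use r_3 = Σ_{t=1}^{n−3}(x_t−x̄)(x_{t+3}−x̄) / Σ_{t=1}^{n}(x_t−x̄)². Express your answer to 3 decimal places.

Mean x̄ = (67 + 86 + 80 + 83 + 92 + 95)/6 = 83.8333
Σ(x_t−x̄)(x_{t+3}−x̄) = (14.0278) + (17.6944) + (-42.8056) = -11.0833
Denominator Σ(x_t−x̄)² = 494.8333
r_3 = -11.0833 / 494.8333 = -0.022

-0.022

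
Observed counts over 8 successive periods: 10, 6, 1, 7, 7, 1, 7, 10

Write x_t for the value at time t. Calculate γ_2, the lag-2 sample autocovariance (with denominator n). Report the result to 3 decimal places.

-6.004

Mean x̄ = (10 + 6 + 1 + 7 + 7 + 1 + 7 + 10)/8 = 6.1250
Σ_{t=1}^{6}(x_t−x̄)(x_{t+2}−x̄) = -48.0313
γ_2 = -48.0313 / 8 = -6.004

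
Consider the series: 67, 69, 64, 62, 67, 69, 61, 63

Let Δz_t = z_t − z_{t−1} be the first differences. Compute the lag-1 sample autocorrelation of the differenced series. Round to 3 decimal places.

First differences Δz: 2, -5, -2, 5, 2, -8, 2
Mean of differences = -0.5714
Numerator Σ(Δz_t−Δz̄)(Δz_{t+1}−Δz̄) = -36.8980
Denominator Σ(Δz_t−Δz̄)² = 127.7143
r_1(Δz) = -36.8980 / 127.7143 = -0.289

-0.289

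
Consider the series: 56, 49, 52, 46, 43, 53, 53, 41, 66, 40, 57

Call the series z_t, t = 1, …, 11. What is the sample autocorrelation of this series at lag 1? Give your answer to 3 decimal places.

Mean z̄ = (56 + 49 + 52 + 46 + 43 + 53 + 53 + 41 + 66 + 40 + 57)/11 = 50.5455
Numerator Σ_{t=1}^{10}(z_t−z̄)(z_{t+1}−z̄) = -397.4793
Denominator Σ(z_t−z̄)² = 606.7273
r_1 = -397.4793 / 606.7273 = -0.655

-0.655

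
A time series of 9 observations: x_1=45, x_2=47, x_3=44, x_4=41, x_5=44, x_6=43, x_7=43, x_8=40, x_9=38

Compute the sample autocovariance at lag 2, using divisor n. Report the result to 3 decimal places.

Mean x̄ = (45 + 47 + 44 + 41 + 44 + 43 + 43 + 40 + 38)/9 = 42.7778
Σ_{t=1}^{7}(x_t−x̄)(x_{t+2}−x̄) = -5.0988
γ_2 = -5.0988 / 9 = -0.567

-0.567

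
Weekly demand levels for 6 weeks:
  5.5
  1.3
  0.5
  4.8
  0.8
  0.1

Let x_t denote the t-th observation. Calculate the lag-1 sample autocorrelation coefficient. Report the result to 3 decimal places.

-0.238

Mean x̄ = (5.5 + 1.3 + 0.5 + 4.8 + 0.8 + 0.1)/6 = 2.1667
Deviations from mean: 3.3333, -0.8667, -1.6667, 2.6333, -1.3667, -2.0667
Σ(x_t−x̄)(x_{t+1}−x̄) = (-2.8889) + (1.4444) + (-4.3889) + (-3.5989) + (2.8244) = -6.6078
Denominator Σ(x_t−x̄)² = 27.7133
r_1 = -6.6078 / 27.7133 = -0.238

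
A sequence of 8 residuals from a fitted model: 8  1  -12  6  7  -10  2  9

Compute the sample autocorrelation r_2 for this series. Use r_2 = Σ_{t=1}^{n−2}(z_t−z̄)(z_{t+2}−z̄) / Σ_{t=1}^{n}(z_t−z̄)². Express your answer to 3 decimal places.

-0.650

Mean z̄ = (8 + 1 − 12 + 6 + 7 − 10 + 2 + 9)/8 = 1.3750
Deviations from mean: 6.6250, -0.3750, -13.3750, 4.6250, 5.6250, -11.3750, 0.6250, 7.6250
Σ(z_t−z̄)(z_{t+2}−z̄) = (-88.6094) + (-1.7344) + (-75.2344) + (-52.6094) + (3.5156) + (-86.7344) = -301.4063
Denominator Σ(z_t−z̄)² = 463.8750
r_2 = -301.4063 / 463.8750 = -0.650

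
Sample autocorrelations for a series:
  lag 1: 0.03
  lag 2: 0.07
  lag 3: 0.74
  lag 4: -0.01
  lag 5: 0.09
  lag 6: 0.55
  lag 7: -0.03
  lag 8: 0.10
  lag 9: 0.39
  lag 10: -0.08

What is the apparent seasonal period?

The largest autocorrelation is r_3 = 0.74, with weaker echoes at lags 6 (0.55) and 9 (0.39); the remaining lags stay at or below 0.10.
The dominant spike at lag 3 indicates a seasonal period of 3.

3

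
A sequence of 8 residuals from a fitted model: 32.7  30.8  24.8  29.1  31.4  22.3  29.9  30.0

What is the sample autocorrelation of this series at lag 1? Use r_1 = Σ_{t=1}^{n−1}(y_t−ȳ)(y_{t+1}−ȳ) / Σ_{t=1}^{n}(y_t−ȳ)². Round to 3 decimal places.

Mean ȳ = (32.7 + 30.8 + 24.8 + 29.1 + 31.4 + 22.3 + 29.9 + 30.0)/8 = 28.8750
Σ(y_t−ȳ)(y_{t+1}−ȳ) = (7.3631) + (-7.8444) + (-0.9169) + (0.5681) + (-16.6019) + (-6.7394) + (1.1531) = -23.0181
Denominator Σ(y_t−ȳ)² = 86.9150
r_1 = -23.0181 / 86.9150 = -0.265

-0.265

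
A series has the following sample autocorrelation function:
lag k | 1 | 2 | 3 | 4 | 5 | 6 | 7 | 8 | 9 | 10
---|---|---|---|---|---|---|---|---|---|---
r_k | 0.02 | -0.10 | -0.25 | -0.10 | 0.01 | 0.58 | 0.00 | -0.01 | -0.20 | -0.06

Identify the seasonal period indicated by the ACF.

The largest autocorrelation is r_6 = 0.58; the remaining lags stay at or below 0.02.
The dominant spike at lag 6 indicates a seasonal period of 6.

6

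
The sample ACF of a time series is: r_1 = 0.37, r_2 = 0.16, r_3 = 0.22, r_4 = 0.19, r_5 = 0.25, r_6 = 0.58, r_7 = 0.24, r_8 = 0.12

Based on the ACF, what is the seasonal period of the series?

The largest autocorrelation is r_6 = 0.58; the remaining lags stay at or below 0.37. The elevated value at lag 1 (0.37), dropping to 0.16 at lag 2, reflects decaying short-term dependence rather than seasonality.
The dominant spike at lag 6 indicates a seasonal period of 6.

6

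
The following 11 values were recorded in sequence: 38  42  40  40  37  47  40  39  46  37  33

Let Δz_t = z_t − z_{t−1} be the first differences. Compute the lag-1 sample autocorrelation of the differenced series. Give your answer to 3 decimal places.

-0.427

First differences Δz: 4, -2, 0, -3, 10, -7, -1, 7, -9, -4
Mean of differences = -0.5000
Numerator Σ(Δz_t−Δz̄)(Δz_{t+1}−Δz̄) = -137.7500
Denominator Σ(Δz_t−Δz̄)² = 322.5000
r_1(Δz) = -137.7500 / 322.5000 = -0.427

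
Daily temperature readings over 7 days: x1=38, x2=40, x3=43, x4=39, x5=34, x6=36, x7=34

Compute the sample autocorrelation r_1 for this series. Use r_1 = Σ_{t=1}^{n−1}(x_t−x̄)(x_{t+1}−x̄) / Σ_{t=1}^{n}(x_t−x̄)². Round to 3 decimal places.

Mean x̄ = (38 + 40 + 43 + 39 + 34 + 36 + 34)/7 = 37.7143
Numerator Σ_{t=1}^{6}(x_t−x̄)(x_{t+1}−x̄) = 27.4898
Denominator Σ(x_t−x̄)² = 65.4286
r_1 = 27.4898 / 65.4286 = 0.420

0.420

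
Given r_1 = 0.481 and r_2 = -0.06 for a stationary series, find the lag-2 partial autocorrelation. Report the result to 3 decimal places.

φ_{22} = (r_2 − r_1²) / (1 − r_1²)
r_1² = (0.481)² = 0.231361
Numerator = -0.06 − 0.2314 = -0.2914; denominator = 1 − 0.2314 = 0.7686
φ_{22} = -0.2914 / 0.7686 = -0.379

-0.379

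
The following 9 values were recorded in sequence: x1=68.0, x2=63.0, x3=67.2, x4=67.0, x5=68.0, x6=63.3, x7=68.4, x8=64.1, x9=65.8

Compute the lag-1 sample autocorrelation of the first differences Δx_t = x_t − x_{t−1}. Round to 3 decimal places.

-0.708

First differences Δx: -5.0, 4.2, -0.2, 1.0, -4.7, 5.1, -4.3, 1.7
Mean of differences = -0.2750
Numerator Σ(Δx_t−Δx̄)(Δx_{t+1}−Δx̄) = -79.7231
Denominator Σ(Δx_t−Δx̄)² = 112.5550
r_1(Δx) = -79.7231 / 112.5550 = -0.708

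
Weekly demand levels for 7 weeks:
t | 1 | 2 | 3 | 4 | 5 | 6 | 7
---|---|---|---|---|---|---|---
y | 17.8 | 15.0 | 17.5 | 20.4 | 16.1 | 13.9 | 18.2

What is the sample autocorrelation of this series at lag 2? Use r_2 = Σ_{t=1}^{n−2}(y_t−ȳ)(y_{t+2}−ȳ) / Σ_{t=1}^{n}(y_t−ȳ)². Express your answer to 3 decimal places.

Mean ȳ = (17.8 + 15.0 + 17.5 + 20.4 + 16.1 + 13.9 + 18.2)/7 = 16.9857
Σ(y_t−ȳ)(y_{t+2}−ȳ) = (0.4188) + (-6.7798) + (-0.4555) + (-10.5355) + (-1.0755) = -18.4276
Denominator Σ(y_t−ȳ)² = 28.3086
r_2 = -18.4276 / 28.3086 = -0.651

-0.651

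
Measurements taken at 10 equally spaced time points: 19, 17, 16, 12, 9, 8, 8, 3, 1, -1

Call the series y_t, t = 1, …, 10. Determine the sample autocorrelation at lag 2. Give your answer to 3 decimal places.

0.388

Mean ȳ = (19 + 17 + 16 + 12 + 9 + 8 + 8 + 3 + 1 − 1)/10 = 9.2000
Numerator Σ_{t=1}^{8}(y_t−ȳ)(y_{t+2}−ȳ) = 164.5200
Denominator Σ(y_t−ȳ)² = 423.6000
r_2 = 164.5200 / 423.6000 = 0.388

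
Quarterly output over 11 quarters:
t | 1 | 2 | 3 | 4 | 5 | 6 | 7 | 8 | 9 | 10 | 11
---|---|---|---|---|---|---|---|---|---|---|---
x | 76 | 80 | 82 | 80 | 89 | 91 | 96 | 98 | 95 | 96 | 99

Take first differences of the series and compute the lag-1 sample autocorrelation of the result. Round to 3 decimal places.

-0.231

First differences Δx: 4, 2, -2, 9, 2, 5, 2, -3, 1, 3
Mean of differences = 2.3000
Numerator Σ(Δx_t−Δx̄)(Δx_{t+1}−Δx̄) = -24.0900
Denominator Σ(Δx_t−Δx̄)² = 104.1000
r_1(Δx) = -24.0900 / 104.1000 = -0.231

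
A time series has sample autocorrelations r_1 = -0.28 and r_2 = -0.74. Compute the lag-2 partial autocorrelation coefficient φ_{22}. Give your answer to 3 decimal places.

φ_{22} = (r_2 − r_1²) / (1 − r_1²)
r_1² = (-0.28)² = 0.0784
Numerator = -0.74 − 0.0784 = -0.8184; denominator = 1 − 0.0784 = 0.9216
φ_{22} = -0.8184 / 0.9216 = -0.888

-0.888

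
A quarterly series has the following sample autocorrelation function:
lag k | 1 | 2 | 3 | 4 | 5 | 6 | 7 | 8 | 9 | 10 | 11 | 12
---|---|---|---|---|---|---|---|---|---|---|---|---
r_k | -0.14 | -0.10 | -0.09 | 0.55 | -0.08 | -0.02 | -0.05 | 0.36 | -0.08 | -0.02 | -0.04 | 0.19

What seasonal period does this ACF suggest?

The largest autocorrelation is r_4 = 0.55, with weaker echoes at lags 8 (0.36) and 12 (0.19); the remaining lags stay at or below -0.02.
The dominant spike at lag 4 indicates a seasonal period of 4.

4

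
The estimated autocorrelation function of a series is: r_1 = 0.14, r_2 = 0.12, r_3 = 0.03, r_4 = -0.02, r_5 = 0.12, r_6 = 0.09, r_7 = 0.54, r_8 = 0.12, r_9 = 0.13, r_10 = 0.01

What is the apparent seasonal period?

7

The largest autocorrelation is r_7 = 0.54; the remaining lags stay at or below 0.14.
The dominant spike at lag 7 indicates a seasonal period of 7.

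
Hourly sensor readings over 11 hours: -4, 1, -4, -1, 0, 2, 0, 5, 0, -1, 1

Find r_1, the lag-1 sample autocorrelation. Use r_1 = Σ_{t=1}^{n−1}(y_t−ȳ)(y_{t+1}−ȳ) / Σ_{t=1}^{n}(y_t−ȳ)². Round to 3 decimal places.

Mean ȳ = (-4 + 1 − 4 − 1 + 0 + 2 + 0 + 5 + 0 − 1 + 1)/11 = -0.0909
Numerator Σ_{t=1}^{10}(y_t−ȳ)(y_{t+1}−ȳ) = -4.8264
Denominator Σ(y_t−ȳ)² = 64.9091
r_1 = -4.8264 / 64.9091 = -0.074

-0.074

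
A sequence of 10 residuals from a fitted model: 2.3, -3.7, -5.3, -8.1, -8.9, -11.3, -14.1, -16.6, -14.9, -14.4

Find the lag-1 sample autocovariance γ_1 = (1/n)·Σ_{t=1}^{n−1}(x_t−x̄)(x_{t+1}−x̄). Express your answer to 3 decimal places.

Mean x̄ = (2.3 − 3.7 − 5.3 − 8.1 − 8.9 − 11.3 − 14.1 − 16.6 − 14.9 − 14.4)/10 = -9.5000
Σ_{t=1}^{9}(x_t−x̄)(x_{t+1}−x̄) = 204.1800
γ_1 = 204.1800 / 10 = 20.418

20.418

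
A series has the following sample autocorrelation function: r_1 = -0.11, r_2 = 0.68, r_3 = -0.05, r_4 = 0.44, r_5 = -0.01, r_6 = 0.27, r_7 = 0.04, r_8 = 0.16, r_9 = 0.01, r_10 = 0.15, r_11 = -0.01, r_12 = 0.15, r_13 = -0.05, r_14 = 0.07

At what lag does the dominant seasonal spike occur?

The largest autocorrelation is r_2 = 0.68, with weaker echoes at lags 4 (0.44), 6 (0.27), 8 (0.16), 10 (0.15) and 12 (0.15); the remaining lags stay at or below 0.07.
The dominant spike at lag 2 indicates a seasonal period of 2.

2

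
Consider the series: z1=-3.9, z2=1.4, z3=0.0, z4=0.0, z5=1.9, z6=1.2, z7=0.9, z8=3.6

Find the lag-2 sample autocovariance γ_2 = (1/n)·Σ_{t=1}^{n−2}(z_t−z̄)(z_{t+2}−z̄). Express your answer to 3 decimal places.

Mean z̄ = (-3.9 + 1.4 + 0.0 + 0.0 + 1.9 + 1.2 + 0.9 + 3.6)/8 = 0.6375
Deviations: -4.5375, 0.7625, -0.6375, -0.6375, 1.2625, 0.5625, 0.2625, 2.9625
Σ_{t=1}^{6}(z_t−z̄)(z_{t+2}−z̄) = 3.2409
γ_2 = 3.2409 / 8 = 0.405

0.405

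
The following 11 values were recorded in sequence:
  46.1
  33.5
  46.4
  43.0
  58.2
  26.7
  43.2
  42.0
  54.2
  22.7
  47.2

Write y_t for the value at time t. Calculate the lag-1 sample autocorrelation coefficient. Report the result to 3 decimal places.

Mean ȳ = (46.1 + 33.5 + 46.4 + 43.0 + 58.2 + 26.7 + 43.2 + 42.0 + 54.2 + 22.7 + 47.2)/11 = 42.1091
Numerator Σ_{t=1}^{10}(y_t−ȳ)(y_{t+1}−ȳ) = -652.8183
Denominator Σ(y_t−ȳ)² = 1155.6291
r_1 = -652.8183 / 1155.6291 = -0.565

-0.565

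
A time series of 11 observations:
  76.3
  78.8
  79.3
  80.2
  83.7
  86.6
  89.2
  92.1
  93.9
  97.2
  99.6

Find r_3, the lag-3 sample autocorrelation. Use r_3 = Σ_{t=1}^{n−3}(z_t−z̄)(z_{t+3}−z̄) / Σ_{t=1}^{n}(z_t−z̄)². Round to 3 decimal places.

Mean z̄ = (76.3 + 78.8 + 79.3 + 80.2 + 83.7 + 86.6 + 89.2 + 92.1 + 93.9 + 97.2 + 99.6)/11 = 86.9909
Numerator Σ_{t=1}^{8}(z_t−z̄)(z_{t+3}−z̄) = 155.0207
Denominator Σ(z_t−z̄)² = 639.5691
r_3 = 155.0207 / 639.5691 = 0.242

0.242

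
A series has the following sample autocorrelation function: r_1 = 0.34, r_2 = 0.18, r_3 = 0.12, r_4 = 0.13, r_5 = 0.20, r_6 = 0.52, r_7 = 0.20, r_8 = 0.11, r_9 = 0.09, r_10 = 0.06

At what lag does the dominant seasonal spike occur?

6

The largest autocorrelation is r_6 = 0.52; the remaining lags stay at or below 0.34. The elevated value at lag 1 (0.34), dropping to 0.18 at lag 2, reflects decaying short-term dependence rather than seasonality.
The dominant spike at lag 6 indicates a seasonal period of 6.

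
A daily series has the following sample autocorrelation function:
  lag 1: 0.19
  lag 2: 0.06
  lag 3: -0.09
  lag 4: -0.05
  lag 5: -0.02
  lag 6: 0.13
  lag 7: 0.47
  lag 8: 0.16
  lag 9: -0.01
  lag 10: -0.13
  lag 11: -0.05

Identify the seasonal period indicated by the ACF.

The largest autocorrelation is r_7 = 0.47; the remaining lags stay at or below 0.19.
The dominant spike at lag 7 indicates a seasonal period of 7.

7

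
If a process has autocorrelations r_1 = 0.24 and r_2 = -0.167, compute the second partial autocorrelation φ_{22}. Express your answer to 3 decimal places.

-0.238

φ_{22} = (r_2 − r_1²) / (1 − r_1²)
r_1² = (0.24)² = 0.0576
Numerator = -0.167 − 0.0576 = -0.2246; denominator = 1 − 0.0576 = 0.9424
φ_{22} = -0.2246 / 0.9424 = -0.238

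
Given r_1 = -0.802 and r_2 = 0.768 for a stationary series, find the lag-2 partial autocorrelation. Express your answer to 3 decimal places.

0.350

φ_{22} = (r_2 − r_1²) / (1 − r_1²)
r_1² = (-0.802)² = 0.643204
Numerator = 0.768 − 0.6432 = 0.1248; denominator = 1 − 0.6432 = 0.3568
φ_{22} = 0.1248 / 0.3568 = 0.350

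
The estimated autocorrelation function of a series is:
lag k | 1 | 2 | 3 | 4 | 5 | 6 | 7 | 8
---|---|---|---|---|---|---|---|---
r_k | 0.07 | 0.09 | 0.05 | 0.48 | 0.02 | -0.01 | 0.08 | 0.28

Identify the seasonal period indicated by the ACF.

4

The largest autocorrelation is r_4 = 0.48, with a weaker echo at lag 8 (0.28); the remaining lags stay at or below 0.09.
The dominant spike at lag 4 indicates a seasonal period of 4.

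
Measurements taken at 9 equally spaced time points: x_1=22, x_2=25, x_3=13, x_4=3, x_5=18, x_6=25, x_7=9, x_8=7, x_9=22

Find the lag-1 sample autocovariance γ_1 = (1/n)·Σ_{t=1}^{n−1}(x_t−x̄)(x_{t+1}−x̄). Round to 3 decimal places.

Mean x̄ = (22 + 25 + 13 + 3 + 18 + 25 + 9 + 7 + 22)/9 = 16.0000
Σ_{t=1}^{8}(x_t−x̄)(x_{t+1}−x̄) = 4.0000
γ_1 = 4.0000 / 9 = 0.444

0.444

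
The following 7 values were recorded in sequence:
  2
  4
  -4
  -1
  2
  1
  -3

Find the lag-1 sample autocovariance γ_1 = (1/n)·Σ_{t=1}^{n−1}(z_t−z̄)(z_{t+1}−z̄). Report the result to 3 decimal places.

Mean z̄ = (2 + 4 − 4 − 1 + 2 + 1 − 3)/7 = 0.1429
Deviations: 1.8571, 3.8571, -4.1429, -1.1429, 1.8571, 0.8571, -3.1429
Σ_{t=1}^{6}(z_t−z̄)(z_{t+1}−z̄) = -7.3061
γ_1 = -7.3061 / 7 = -1.044

-1.044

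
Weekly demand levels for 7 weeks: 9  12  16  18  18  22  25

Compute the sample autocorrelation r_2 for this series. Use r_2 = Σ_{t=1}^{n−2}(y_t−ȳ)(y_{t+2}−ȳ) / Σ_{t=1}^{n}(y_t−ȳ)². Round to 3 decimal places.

0.082

Mean ȳ = (9 + 12 + 16 + 18 + 18 + 22 + 25)/7 = 17.1429
Deviations from mean: -8.1429, -5.1429, -1.1429, 0.8571, 0.8571, 4.8571, 7.8571
Numerator Σ_{t=1}^{5}(y_t−ȳ)(y_{t+2}−ȳ) = 14.8163
Denominator Σ(y_t−ȳ)² = 180.8571
r_2 = 14.8163 / 180.8571 = 0.082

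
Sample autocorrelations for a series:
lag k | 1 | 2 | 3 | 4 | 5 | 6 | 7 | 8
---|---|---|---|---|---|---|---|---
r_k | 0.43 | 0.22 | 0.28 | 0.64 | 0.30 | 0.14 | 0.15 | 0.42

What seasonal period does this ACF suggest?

The largest autocorrelation is r_4 = 0.64; the remaining lags stay at or below 0.43. The elevated value at lag 1 (0.43), dropping to 0.22 at lag 2, reflects decaying short-term dependence rather than seasonality.
The dominant spike at lag 4 indicates a seasonal period of 4.

4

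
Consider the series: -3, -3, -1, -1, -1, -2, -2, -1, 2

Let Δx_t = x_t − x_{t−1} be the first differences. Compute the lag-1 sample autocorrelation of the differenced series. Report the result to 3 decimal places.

0.114

First differences Δx: 0, 2, 0, 0, -1, 0, 1, 3
Mean of differences = 0.6250
Numerator Σ(Δx_t−Δx̄)(Δx_{t+1}−Δx̄) = 1.3594
Denominator Σ(Δx_t−Δx̄)² = 11.8750
r_1(Δx) = 1.3594 / 11.8750 = 0.114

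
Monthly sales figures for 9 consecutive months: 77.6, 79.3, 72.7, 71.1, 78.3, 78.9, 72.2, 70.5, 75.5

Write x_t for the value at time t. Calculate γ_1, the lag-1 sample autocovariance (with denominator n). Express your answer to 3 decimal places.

1.102

Mean x̄ = (77.6 + 79.3 + 72.7 + 71.1 + 78.3 + 78.9 + 72.2 + 70.5 + 75.5)/9 = 75.1222
Σ_{t=1}^{8}(x_t−x̄)(x_{t+1}−x̄) = 9.9195
γ_1 = 9.9195 / 9 = 1.102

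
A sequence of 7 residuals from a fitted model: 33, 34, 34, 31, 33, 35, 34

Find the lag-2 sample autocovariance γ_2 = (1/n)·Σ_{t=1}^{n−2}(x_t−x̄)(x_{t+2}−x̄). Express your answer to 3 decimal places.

-0.848

Mean x̄ = (33 + 34 + 34 + 31 + 33 + 35 + 34)/7 = 33.4286
Σ_{t=1}^{5}(x_t−x̄)(x_{t+2}−x̄) = -5.9388
γ_2 = -5.9388 / 7 = -0.848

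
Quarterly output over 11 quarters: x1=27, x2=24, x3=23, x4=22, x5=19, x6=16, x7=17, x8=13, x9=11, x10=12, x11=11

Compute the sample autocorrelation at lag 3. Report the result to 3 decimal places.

Mean x̄ = (27 + 24 + 23 + 22 + 19 + 16 + 17 + 13 + 11 + 12 + 11)/11 = 17.7273
Numerator Σ_{t=1}^{8}(x_t−x̄)(x_{t+3}−x̄) = 76.9587
Denominator Σ(x_t−x̄)² = 322.1818
r_3 = 76.9587 / 322.1818 = 0.239

0.239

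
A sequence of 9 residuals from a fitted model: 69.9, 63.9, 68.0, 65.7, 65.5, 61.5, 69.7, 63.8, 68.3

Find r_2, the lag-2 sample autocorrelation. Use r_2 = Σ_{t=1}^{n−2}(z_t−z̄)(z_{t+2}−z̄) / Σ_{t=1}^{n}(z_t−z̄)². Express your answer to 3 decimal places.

Mean z̄ = (69.9 + 63.9 + 68.0 + 65.7 + 65.5 + 61.5 + 69.7 + 63.8 + 68.3)/9 = 66.2556
Numerator Σ_{t=1}^{7}(z_t−z̄)(z_{t+2}−z̄) = 25.1072
Denominator Σ(z_t−z̄)² = 67.4422
r_2 = 25.1072 / 67.4422 = 0.372

0.372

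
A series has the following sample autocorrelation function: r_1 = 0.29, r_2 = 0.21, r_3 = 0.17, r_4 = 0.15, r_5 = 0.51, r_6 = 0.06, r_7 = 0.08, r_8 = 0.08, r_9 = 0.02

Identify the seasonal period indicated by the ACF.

5

The largest autocorrelation is r_5 = 0.51; the remaining lags stay at or below 0.29. The elevated value at lag 1 (0.29), dropping to 0.21 at lag 2, reflects decaying short-term dependence rather than seasonality.
The dominant spike at lag 5 indicates a seasonal period of 5.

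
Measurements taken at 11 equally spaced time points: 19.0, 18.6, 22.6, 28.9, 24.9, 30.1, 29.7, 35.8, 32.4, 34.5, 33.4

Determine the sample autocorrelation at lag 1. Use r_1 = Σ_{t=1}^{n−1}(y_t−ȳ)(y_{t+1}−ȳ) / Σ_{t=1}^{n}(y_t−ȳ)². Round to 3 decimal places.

0.640

Mean ȳ = (19.0 + 18.6 + 22.6 + 28.9 + 24.9 + 30.1 + 29.7 + 35.8 + 32.4 + 34.5 + 33.4)/11 = 28.1727
Numerator Σ_{t=1}^{10}(y_t−ȳ)(y_{t+1}−ȳ) = 235.0702
Denominator Σ(y_t−ȳ)² = 367.5218
r_1 = 235.0702 / 367.5218 = 0.640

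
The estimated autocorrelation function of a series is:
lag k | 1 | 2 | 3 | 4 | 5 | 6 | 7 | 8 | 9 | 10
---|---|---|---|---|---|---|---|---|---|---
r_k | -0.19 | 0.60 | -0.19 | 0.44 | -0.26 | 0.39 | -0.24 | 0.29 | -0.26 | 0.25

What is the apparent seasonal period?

The largest autocorrelation is r_2 = 0.60, with weaker echoes at lags 4 (0.44), 6 (0.39), 8 (0.29) and 10 (0.25); the remaining lags stay at or below -0.19.
The dominant spike at lag 2 indicates a seasonal period of 2.

2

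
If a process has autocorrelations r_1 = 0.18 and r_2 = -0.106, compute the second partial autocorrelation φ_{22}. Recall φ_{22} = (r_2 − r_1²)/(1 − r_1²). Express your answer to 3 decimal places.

φ_{22} = (r_2 − r_1²) / (1 − r_1²)
r_1² = (0.18)² = 0.0324
Numerator = -0.106 − 0.0324 = -0.1384; denominator = 1 − 0.0324 = 0.9676
φ_{22} = -0.1384 / 0.9676 = -0.143

-0.143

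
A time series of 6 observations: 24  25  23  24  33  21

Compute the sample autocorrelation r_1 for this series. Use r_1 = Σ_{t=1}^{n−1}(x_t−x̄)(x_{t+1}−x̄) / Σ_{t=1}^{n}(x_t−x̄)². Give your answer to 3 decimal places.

Mean x̄ = (24 + 25 + 23 + 24 + 33 + 21)/6 = 25.0000
Σ(x_t−x̄)(x_{t+1}−x̄) = (0.0000) + (0.0000) + (2.0000) + (-8.0000) + (-32.0000) = -38.0000
Denominator Σ(x_t−x̄)² = 86.0000
r_1 = -38.0000 / 86.0000 = -0.442

-0.442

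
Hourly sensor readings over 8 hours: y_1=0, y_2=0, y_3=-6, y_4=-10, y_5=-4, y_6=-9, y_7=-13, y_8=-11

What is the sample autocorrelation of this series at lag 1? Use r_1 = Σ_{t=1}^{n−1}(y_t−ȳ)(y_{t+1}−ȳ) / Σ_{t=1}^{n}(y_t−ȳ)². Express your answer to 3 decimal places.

Mean ȳ = (0 + 0 − 6 − 10 − 4 − 9 − 13 − 11)/8 = -6.6250
Σ(y_t−ȳ)(y_{t+1}−ȳ) = (43.8906) + (4.1406) + (-2.1094) + (-8.8594) + (-6.2344) + (15.1406) + (27.8906) = 73.8594
Denominator Σ(y_t−ȳ)² = 171.8750
r_1 = 73.8594 / 171.8750 = 0.430

0.430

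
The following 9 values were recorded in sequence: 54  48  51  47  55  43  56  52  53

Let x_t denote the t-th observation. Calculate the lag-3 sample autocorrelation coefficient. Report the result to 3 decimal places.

-0.389

Mean x̄ = (54 + 48 + 51 + 47 + 55 + 43 + 56 + 52 + 53)/9 = 51.0000
Σ(x_t−x̄)(x_{t+3}−x̄) = (-12.0000) + (-12.0000) + (0.0000) + (-20.0000) + (4.0000) + (-16.0000) = -56.0000
Denominator Σ(x_t−x̄)² = 144.0000
r_3 = -56.0000 / 144.0000 = -0.389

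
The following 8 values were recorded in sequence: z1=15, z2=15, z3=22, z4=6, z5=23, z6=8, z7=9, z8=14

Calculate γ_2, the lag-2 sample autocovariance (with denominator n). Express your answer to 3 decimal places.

9.375

Mean z̄ = (15 + 15 + 22 + 6 + 23 + 8 + 9 + 14)/8 = 14.0000
Σ_{t=1}^{6}(z_t−z̄)(z_{t+2}−z̄) = 75.0000
γ_2 = 75.0000 / 8 = 9.375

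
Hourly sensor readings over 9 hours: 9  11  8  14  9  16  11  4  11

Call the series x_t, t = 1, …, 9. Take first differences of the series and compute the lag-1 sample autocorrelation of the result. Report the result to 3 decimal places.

-0.555

First differences Δx: 2, -3, 6, -5, 7, -5, -7, 7
Mean of differences = 0.2500
Numerator Σ(Δx_t−Δx̄)(Δx_{t+1}−Δx̄) = -136.3125
Denominator Σ(Δx_t−Δx̄)² = 245.5000
r_1(Δx) = -136.3125 / 245.5000 = -0.555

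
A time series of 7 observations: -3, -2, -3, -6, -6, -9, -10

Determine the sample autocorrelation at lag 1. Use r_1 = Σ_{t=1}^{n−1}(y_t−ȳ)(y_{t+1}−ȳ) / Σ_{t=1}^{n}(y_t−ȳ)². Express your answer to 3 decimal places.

Mean ȳ = (-3 − 2 − 3 − 6 − 6 − 9 − 10)/7 = -5.5714
Deviations from mean: 2.5714, 3.5714, 2.5714, -0.4286, -0.4286, -3.4286, -4.4286
Σ(y_t−ȳ)(y_{t+1}−ȳ) = (9.1837) + (9.1837) + (-1.1020) + (0.1837) + (1.4694) + (15.1837) = 34.1020
Denominator Σ(y_t−ȳ)² = 57.7143
r_1 = 34.1020 / 57.7143 = 0.591

0.591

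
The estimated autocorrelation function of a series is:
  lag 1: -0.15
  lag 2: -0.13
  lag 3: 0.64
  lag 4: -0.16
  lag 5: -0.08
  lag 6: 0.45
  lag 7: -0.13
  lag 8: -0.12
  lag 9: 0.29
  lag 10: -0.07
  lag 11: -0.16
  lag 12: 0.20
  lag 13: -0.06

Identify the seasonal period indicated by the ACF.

The largest autocorrelation is r_3 = 0.64, with weaker echoes at lags 6 (0.45), 9 (0.29) and 12 (0.20); the remaining lags stay at or below -0.06.
The dominant spike at lag 3 indicates a seasonal period of 3.

3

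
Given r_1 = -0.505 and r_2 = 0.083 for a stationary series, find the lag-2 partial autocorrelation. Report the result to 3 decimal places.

φ_{22} = (r_2 − r_1²) / (1 − r_1²)
r_1² = (-0.505)² = 0.255025
Numerator = 0.083 − 0.2550 = -0.1720; denominator = 1 − 0.2550 = 0.7450
φ_{22} = -0.1720 / 0.7450 = -0.231

-0.231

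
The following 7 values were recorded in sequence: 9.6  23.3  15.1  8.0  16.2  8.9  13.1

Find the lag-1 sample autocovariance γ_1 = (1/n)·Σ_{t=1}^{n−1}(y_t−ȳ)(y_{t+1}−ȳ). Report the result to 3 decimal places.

Mean ȳ = (9.6 + 23.3 + 15.1 + 8.0 + 16.2 + 8.9 + 13.1)/7 = 13.4571
Deviations: -3.8571, 9.8429, 1.6429, -5.4571, 2.7429, -4.5571, -0.3571
Σ_{t=1}^{6}(y_t−ȳ)(y_{t+1}−ȳ) = -56.6004
γ_1 = -56.6004 / 7 = -8.086

-8.086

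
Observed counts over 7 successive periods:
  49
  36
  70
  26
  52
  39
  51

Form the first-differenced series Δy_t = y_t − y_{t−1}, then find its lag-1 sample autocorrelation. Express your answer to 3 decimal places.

-0.842

First differences Δy: -13, 34, -44, 26, -13, 12
Mean of differences = 0.3333
Numerator Σ(Δy_t−Δȳ)(Δy_{t+1}−Δȳ) = -3577.1111
Denominator Σ(Δy_t−Δȳ)² = 4249.3333
r_1(Δy) = -3577.1111 / 4249.3333 = -0.842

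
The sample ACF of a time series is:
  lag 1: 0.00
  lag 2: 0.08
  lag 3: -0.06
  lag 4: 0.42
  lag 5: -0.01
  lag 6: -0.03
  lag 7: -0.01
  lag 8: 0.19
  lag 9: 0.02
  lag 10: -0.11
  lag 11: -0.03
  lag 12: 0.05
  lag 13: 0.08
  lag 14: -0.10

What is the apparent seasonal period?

The largest autocorrelation is r_4 = 0.42, with a weaker echo at lag 8 (0.19); the remaining lags stay at or below 0.08.
The dominant spike at lag 4 indicates a seasonal period of 4.

4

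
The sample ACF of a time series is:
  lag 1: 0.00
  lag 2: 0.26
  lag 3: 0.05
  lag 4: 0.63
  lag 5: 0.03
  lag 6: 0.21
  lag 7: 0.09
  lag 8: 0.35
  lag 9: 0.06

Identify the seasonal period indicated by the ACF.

4

The largest autocorrelation is r_4 = 0.63, with a weaker echo at lag 8 (0.35); the remaining lags stay at or below 0.26.
The dominant spike at lag 4 indicates a seasonal period of 4.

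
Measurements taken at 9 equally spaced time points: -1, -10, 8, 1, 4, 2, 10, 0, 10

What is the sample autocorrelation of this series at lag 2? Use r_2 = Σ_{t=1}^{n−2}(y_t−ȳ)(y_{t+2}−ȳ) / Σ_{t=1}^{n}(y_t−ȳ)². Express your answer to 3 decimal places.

0.233

Mean ȳ = (-1 − 10 + 8 + 1 + 4 + 2 + 10 + 0 + 10)/9 = 2.6667
Numerator Σ_{t=1}^{7}(y_t−ȳ)(y_{t+2}−ȳ) = 75.1111
Denominator Σ(y_t−ȳ)² = 322.0000
r_2 = 75.1111 / 322.0000 = 0.233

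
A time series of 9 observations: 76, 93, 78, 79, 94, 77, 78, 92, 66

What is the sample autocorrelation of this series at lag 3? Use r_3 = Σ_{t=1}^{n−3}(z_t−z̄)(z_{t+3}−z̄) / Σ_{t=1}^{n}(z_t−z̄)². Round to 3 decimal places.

0.532

Mean z̄ = (76 + 93 + 78 + 79 + 94 + 77 + 78 + 92 + 66)/9 = 81.4444
Numerator Σ_{t=1}^{6}(z_t−z̄)(z_{t+3}−z̄) = 383.2963
Denominator Σ(z_t−z̄)² = 720.2222
r_3 = 383.2963 / 720.2222 = 0.532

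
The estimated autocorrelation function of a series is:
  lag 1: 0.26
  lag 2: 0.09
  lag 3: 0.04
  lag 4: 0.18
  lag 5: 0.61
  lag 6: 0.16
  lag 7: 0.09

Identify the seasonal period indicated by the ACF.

5

The largest autocorrelation is r_5 = 0.61; the remaining lags stay at or below 0.26. The elevated value at lag 1 (0.26), dropping to 0.09 at lag 2, reflects decaying short-term dependence rather than seasonality.
The dominant spike at lag 5 indicates a seasonal period of 5.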